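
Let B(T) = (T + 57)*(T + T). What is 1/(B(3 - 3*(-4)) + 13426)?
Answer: 1/15586 ≈ 6.4160e-5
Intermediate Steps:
B(T) = 2*T*(57 + T) (B(T) = (57 + T)*(2*T) = 2*T*(57 + T))
1/(B(3 - 3*(-4)) + 13426) = 1/(2*(3 - 3*(-4))*(57 + (3 - 3*(-4))) + 13426) = 1/(2*(3 + 12)*(57 + (3 + 12)) + 13426) = 1/(2*15*(57 + 15) + 13426) = 1/(2*15*72 + 13426) = 1/(2160 + 13426) = 1/15586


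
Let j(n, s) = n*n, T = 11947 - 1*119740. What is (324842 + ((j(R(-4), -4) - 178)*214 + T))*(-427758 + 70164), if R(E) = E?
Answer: -65218351314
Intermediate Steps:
T = -107793 (T = 11947 - 119740 = -107793)
j(n, s) = n²
(324842 + ((j(R(-4), -4) - 178)*214 + T))*(-427758 + 70164) = (324842 + (((-4)² - 178)*214 - 107793))*(-427758 + 70164) = (324842 + ((16 - 178)*214 - 107793))*(-357594) = (324842 + (-162*214 - 107793))*(-357594) = (324842 + (-34668 - 107793))*(-357594) = (324842 - 142461)*(-357594) = 182381*(-357594) = -65218351314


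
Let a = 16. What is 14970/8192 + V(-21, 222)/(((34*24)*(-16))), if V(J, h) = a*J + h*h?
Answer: -133811/69632 ≈ -1.9217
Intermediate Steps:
V(J, h) = h**2 + 16*J (V(J, h) = 16*J + h*h = 16*J + h**2 = h**2 + 16*J)
14970/8192 + V(-21, 222)/(((34*24)*(-16))) = 14970/8192 + (222**2 + 16*(-21))/(((34*24)*(-16))) = 14970*(1/8192) + (49284 - 336)/((816*(-16))) = 7485/4096 + 48948/(-13056) = 7485/4096 + 48948*(-1/13056) = 7485/4096 - 4079/1088 = -133811/69632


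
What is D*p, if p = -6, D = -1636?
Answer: 9816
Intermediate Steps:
D*p = -1636*(-6) = 9816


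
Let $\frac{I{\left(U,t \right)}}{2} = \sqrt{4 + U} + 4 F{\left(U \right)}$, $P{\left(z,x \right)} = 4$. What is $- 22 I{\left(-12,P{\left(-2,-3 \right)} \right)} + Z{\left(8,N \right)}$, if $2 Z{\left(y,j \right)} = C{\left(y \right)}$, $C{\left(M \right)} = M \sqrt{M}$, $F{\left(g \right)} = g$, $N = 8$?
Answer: $2112 + \sqrt{2} \left(8 - 88 i\right) \approx 2123.3 - 124.45 i$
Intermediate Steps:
$C{\left(M \right)} = M^{\frac{3}{2}}$
$Z{\left(y,j \right)} = \frac{y^{\frac{3}{2}}}{2}$
$I{\left(U,t \right)} = 2 \sqrt{4 + U} + 8 U$ ($I{\left(U,t \right)} = 2 \left(\sqrt{4 + U} + 4 U\right) = 2 \sqrt{4 + U} + 8 U$)
$- 22 I{\left(-12,P{\left(-2,-3 \right)} \right)} + Z{\left(8,N \right)} = - 22 \left(2 \sqrt{4 - 12} + 8 \left(-12\right)\right) + \frac{8^{\frac{3}{2}}}{2} = - 22 \left(2 \sqrt{-8} - 96\right) + \frac{16 \sqrt{2}}{2} = - 22 \left(2 \cdot 2 i \sqrt{2} - 96\right) + 8 \sqrt{2} = - 22 \left(4 i \sqrt{2} - 96\right) + 8 \sqrt{2} = - 22 \left(-96 + 4 i \sqrt{2}\right) + 8 \sqrt{2} = \left(2112 - 88 i \sqrt{2}\right) + 8 \sqrt{2} = 2112 + 8 \sqrt{2} - 88 i \sqrt{2}$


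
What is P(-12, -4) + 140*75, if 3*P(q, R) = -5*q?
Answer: 10520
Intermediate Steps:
P(q, R) = -5*q/3 (P(q, R) = (-5*q)/3 = -5*q/3)
P(-12, -4) + 140*75 = -5/3*(-12) + 140*75 = 20 + 10500 = 10520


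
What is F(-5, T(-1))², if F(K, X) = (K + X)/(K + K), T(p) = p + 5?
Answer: 1/100 ≈ 0.010000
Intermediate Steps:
T(p) = 5 + p
F(K, X) = (K + X)/(2*K) (F(K, X) = (K + X)/((2*K)) = (K + X)*(1/(2*K)) = (K + X)/(2*K))
F(-5, T(-1))² = ((½)*(-5 + (5 - 1))/(-5))² = ((½)*(-⅕)*(-5 + 4))² = ((½)*(-⅕)*(-1))² = (⅒)² = 1/100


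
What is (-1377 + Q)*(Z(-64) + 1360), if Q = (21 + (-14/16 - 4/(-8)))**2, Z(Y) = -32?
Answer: -5054949/4 ≈ -1.2637e+6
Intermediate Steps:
Q = 27225/64 (Q = (21 + (-14*1/16 - 4*(-1/8)))**2 = (21 + (-7/8 + 1/2))**2 = (21 - 3/8)**2 = (165/8)**2 = 27225/64 ≈ 425.39)
(-1377 + Q)*(Z(-64) + 1360) = (-1377 + 27225/64)*(-32 + 1360) = -60903/64*1328 = -5054949/4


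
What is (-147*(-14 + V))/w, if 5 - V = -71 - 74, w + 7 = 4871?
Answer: -2499/608 ≈ -4.1102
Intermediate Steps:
w = 4864 (w = -7 + 4871 = 4864)
V = 150 (V = 5 - (-71 - 74) = 5 - 1*(-145) = 5 + 145 = 150)
(-147*(-14 + V))/w = -147*(-14 + 150)/4864 = -147*136*(1/4864) = -19992*1/4864 = -2499/608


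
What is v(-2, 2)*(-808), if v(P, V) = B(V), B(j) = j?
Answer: -1616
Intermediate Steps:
v(P, V) = V
v(-2, 2)*(-808) = 2*(-808) = -1616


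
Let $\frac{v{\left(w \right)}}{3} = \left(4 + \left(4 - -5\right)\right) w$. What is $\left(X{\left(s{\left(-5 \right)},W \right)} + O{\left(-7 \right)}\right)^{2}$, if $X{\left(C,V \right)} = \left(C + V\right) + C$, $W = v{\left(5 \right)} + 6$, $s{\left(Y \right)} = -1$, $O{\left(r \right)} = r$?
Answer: $36864$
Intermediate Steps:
$v{\left(w \right)} = 39 w$ ($v{\left(w \right)} = 3 \left(4 + \left(4 - -5\right)\right) w = 3 \left(4 + \left(4 + 5\right)\right) w = 3 \left(4 + 9\right) w = 3 \cdot 13 w = 39 w$)
$W = 201$ ($W = 39 \cdot 5 + 6 = 195 + 6 = 201$)
$X{\left(C,V \right)} = V + 2 C$
$\left(X{\left(s{\left(-5 \right)},W \right)} + O{\left(-7 \right)}\right)^{2} = \left(\left(201 + 2 \left(-1\right)\right) - 7\right)^{2} = \left(\left(201 - 2\right) - 7\right)^{2} = \left(199 - 7\right)^{2} = 192^{2} = 36864$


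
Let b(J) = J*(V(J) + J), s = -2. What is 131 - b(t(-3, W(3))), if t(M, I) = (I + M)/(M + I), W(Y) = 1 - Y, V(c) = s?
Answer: 132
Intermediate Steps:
V(c) = -2
t(M, I) = 1 (t(M, I) = (I + M)/(I + M) = 1)
b(J) = J*(-2 + J)
131 - b(t(-3, W(3))) = 131 - (-2 + 1) = 131 - (-1) = 131 - 1*(-1) = 131 + 1 = 132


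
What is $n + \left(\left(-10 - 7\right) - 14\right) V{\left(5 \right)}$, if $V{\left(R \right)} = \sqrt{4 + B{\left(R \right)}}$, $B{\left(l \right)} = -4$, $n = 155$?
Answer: $155$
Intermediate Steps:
$V{\left(R \right)} = 0$ ($V{\left(R \right)} = \sqrt{4 - 4} = \sqrt{0} = 0$)
$n + \left(\left(-10 - 7\right) - 14\right) V{\left(5 \right)} = 155 + \left(\left(-10 - 7\right) - 14\right) 0 = 155 + \left(-17 - 14\right) 0 = 155 - 0 = 155 + 0 = 155$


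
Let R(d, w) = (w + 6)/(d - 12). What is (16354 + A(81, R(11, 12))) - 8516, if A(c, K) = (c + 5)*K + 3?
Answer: 6293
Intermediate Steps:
R(d, w) = (6 + w)/(-12 + d)
A(c, K) = 3 + K*(5 + c) (A(c, K) = (5 + c)*K + 3 = K*(5 + c) + 3 = 3 + K*(5 + c))
(16354 + A(81, R(11, 12))) - 8516 = (16354 + (3 + 5*((6 + 12)/(-12 + 11)) + ((6 + 12)/(-12 + 11))*81)) - 8516 = (16354 + (3 + 5*(18/(-1)) + (18/(-1))*81)) - 8516 = (16354 + (3 + 5*(-1*18) - 1*18*81)) - 8516 = (16354 + (3 + 5*(-18) - 18*81)) - 8516 = (16354 + (3 - 90 - 1458)) - 8516 = (16354 - 1545) - 8516 = 14809 - 8516 = 6293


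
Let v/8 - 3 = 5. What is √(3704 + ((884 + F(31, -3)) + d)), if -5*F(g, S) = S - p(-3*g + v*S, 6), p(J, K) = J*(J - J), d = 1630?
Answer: √155465/5 ≈ 78.858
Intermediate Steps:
v = 64 (v = 24 + 8*5 = 24 + 40 = 64)
p(J, K) = 0 (p(J, K) = J*0 = 0)
F(g, S) = -S/5 (F(g, S) = -(S - 1*0)/5 = -(S + 0)/5 = -S/5)
√(3704 + ((884 + F(31, -3)) + d)) = √(3704 + ((884 - ⅕*(-3)) + 1630)) = √(3704 + ((884 + ⅗) + 1630)) = √(3704 + (4423/5 + 1630)) = √(3704 + 12573/5) = √(31093/5) = √155465/5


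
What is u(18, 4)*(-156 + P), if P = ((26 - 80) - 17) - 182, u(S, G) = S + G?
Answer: -8998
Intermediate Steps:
u(S, G) = G + S
P = -253 (P = (-54 - 17) - 182 = -71 - 182 = -253)
u(18, 4)*(-156 + P) = (4 + 18)*(-156 - 253) = 22*(-409) = -8998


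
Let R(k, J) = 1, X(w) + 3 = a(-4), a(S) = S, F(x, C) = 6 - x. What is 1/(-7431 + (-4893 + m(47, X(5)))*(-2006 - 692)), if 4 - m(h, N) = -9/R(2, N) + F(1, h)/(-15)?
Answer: 3/39473729 ≈ 7.6000e-8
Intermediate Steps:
X(w) = -7 (X(w) = -3 - 4 = -7)
m(h, N) = 40/3 (m(h, N) = 4 - (-9/1 + (6 - 1*1)/(-15)) = 4 - (-9*1 + (6 - 1)*(-1/15)) = 4 - (-9 + 5*(-1/15)) = 4 - (-9 - ⅓) = 4 - 1*(-28/3) = 4 + 28/3 = 40/3)
1/(-7431 + (-4893 + m(47, X(5)))*(-2006 - 692)) = 1/(-7431 + (-4893 + 40/3)*(-2006 - 692)) = 1/(-7431 - 14639/3*(-2698)) = 1/(-7431 + 39496022/3) = 1/(39473729/3) = 3/39473729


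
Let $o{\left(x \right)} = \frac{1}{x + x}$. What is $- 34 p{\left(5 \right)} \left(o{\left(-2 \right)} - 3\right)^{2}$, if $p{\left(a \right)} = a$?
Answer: $- \frac{14365}{8} \approx -1795.6$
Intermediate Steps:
$o{\left(x \right)} = \frac{1}{2 x}$
$- 34 p{\left(5 \right)} \left(o{\left(-2 \right)} - 3\right)^{2} = \left(-34\right) 5 \left(\frac{1}{2 \left(-2\right)} - 3\right)^{2} = - 170 \left(\frac{1}{2} \left(- \frac{1}{2}\right) - 3\right)^{2} = - 170 \left(- \frac{1}{4} - 3\right)^{2} = - 170 \left(- \frac{13}{4}\right)^{2} = \left(-170\right) \frac{169}{16} = - \frac{14365}{8}$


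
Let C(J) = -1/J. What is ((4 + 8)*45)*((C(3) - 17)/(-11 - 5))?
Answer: 585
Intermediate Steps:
((4 + 8)*45)*((C(3) - 17)/(-11 - 5)) = ((4 + 8)*45)*((-1/3 - 17)/(-11 - 5)) = (12*45)*((-1*⅓ - 17)/(-16)) = 540*((-⅓ - 17)*(-1/16)) = 540*(-52/3*(-1/16)) = 540*(13/12) = 585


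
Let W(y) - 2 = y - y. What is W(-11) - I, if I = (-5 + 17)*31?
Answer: -370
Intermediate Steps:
W(y) = 2 (W(y) = 2 + (y - y) = 2 + 0 = 2)
I = 372 (I = 12*31 = 372)
W(-11) - I = 2 - 1*372 = 2 - 372 = -370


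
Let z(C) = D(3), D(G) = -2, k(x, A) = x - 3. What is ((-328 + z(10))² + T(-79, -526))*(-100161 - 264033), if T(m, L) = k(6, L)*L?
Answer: -39086028468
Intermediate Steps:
k(x, A) = -3 + x
z(C) = -2
T(m, L) = 3*L (T(m, L) = (-3 + 6)*L = 3*L)
((-328 + z(10))² + T(-79, -526))*(-100161 - 264033) = ((-328 - 2)² + 3*(-526))*(-100161 - 264033) = ((-330)² - 1578)*(-364194) = (108900 - 1578)*(-364194) = 107322*(-364194) = -39086028468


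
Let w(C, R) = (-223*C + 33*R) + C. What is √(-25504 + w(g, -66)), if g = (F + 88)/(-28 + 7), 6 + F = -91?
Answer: 2*I*√340270/7 ≈ 166.66*I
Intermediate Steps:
F = -97 (F = -6 - 91 = -97)
g = 3/7 (g = (-97 + 88)/(-28 + 7) = -9/(-21) = -9*(-1/21) = 3/7 ≈ 0.42857)
w(C, R) = -222*C + 33*R
√(-25504 + w(g, -66)) = √(-25504 + (-222*3/7 + 33*(-66))) = √(-25504 + (-666/7 - 2178)) = √(-25504 - 15912/7) = √(-194440/7) = 2*I*√340270/7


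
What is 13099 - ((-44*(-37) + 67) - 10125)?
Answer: 21529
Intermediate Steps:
13099 - ((-44*(-37) + 67) - 10125) = 13099 - ((1628 + 67) - 10125) = 13099 - (1695 - 10125) = 13099 - 1*(-8430) = 13099 + 8430 = 21529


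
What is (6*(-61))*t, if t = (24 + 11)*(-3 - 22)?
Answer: 320250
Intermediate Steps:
t = -875 (t = 35*(-25) = -875)
(6*(-61))*t = (6*(-61))*(-875) = -366*(-875) = 320250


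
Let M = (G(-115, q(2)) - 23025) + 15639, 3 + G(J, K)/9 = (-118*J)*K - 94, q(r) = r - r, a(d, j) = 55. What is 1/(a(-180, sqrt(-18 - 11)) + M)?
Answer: -1/8204 ≈ -0.00012189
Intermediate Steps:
q(r) = 0
G(J, K) = -873 - 1062*J*K (G(J, K) = -27 + 9*((-118*J)*K - 94) = -27 + 9*(-118*J*K - 94) = -27 + 9*(-94 - 118*J*K) = -27 + (-846 - 1062*J*K) = -873 - 1062*J*K)
M = -8259 (M = ((-873 - 1062*(-115)*0) - 23025) + 15639 = ((-873 + 0) - 23025) + 15639 = (-873 - 23025) + 15639 = -23898 + 15639 = -8259)
1/(a(-180, sqrt(-18 - 11)) + M) = 1/(55 - 8259) = 1/(-8204) = -1/8204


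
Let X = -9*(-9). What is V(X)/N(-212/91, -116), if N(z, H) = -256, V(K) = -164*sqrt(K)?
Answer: 369/64 ≈ 5.7656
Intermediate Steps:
X = 81
V(X)/N(-212/91, -116) = -164*sqrt(81)/(-256) = -164*9*(-1/256) = -1476*(-1/256) = 369/64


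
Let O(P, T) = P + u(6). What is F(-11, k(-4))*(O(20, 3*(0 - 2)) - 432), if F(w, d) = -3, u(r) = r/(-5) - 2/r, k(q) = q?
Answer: 6203/5 ≈ 1240.6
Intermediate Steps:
u(r) = -2/r - r/5 (u(r) = r*(-1/5) - 2/r = -r/5 - 2/r = -2/r - r/5)
O(P, T) = -23/15 + P (O(P, T) = P + (-2/6 - 1/5*6) = P + (-2*1/6 - 6/5) = P + (-1/3 - 6/5) = P - 23/15 = -23/15 + P)
F(-11, k(-4))*(O(20, 3*(0 - 2)) - 432) = -3*((-23/15 + 20) - 432) = -3*(277/15 - 432) = -3*(-6203/15) = 6203/5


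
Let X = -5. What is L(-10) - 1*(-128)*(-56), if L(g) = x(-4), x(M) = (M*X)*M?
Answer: -7248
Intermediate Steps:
x(M) = -5*M² (x(M) = (M*(-5))*M = (-5*M)*M = -5*M²)
L(g) = -80 (L(g) = -5*(-4)² = -5*16 = -80)
L(-10) - 1*(-128)*(-56) = -80 - 1*(-128)*(-56) = -80 + 128*(-56) = -80 - 7168 = -7248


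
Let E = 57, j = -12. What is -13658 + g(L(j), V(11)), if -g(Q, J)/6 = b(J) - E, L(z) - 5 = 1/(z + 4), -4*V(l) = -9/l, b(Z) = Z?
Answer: -292979/22 ≈ -13317.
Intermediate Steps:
V(l) = 9/(4*l) (V(l) = -(-9)/(4*l) = 9/(4*l))
L(z) = 5 + 1/(4 + z) (L(z) = 5 + 1/(z + 4) = 5 + 1/(4 + z))
g(Q, J) = 342 - 6*J (g(Q, J) = -6*(J - 1*57) = -6*(J - 57) = -6*(-57 + J) = 342 - 6*J)
-13658 + g(L(j), V(11)) = -13658 + (342 - 27/(2*11)) = -13658 + (342 - 6*9/44) = -13658 + (342 - 27/22) = -13658 + 7497/22 = -292979/22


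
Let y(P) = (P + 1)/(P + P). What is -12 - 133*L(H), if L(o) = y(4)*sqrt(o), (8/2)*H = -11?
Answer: -12 - 665*I*sqrt(11)/16 ≈ -12.0 - 137.85*I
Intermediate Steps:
H = -11/4 (H = (1/4)*(-11) = -11/4 ≈ -2.7500)
y(P) = (1 + P)/(2*P) (y(P) = (1 + P)/((2*P)) = (1 + P)*(1/(2*P)) = (1 + P)/(2*P))
L(o) = 5*sqrt(o)/8 (L(o) = ((1/2)*(1 + 4)/4)*sqrt(o) = ((1/2)*(1/4)*5)*sqrt(o) = 5*sqrt(o)/8)
-12 - 133*L(H) = -12 - 665*sqrt(-11/4)/8 = -12 - 665*I*sqrt(11)/2/8 = -12 - 665*I*sqrt(11)/16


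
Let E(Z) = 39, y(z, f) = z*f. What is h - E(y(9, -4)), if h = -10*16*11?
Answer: -1799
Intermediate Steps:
y(z, f) = f*z
h = -1760 (h = -160*11 = -1760)
h - E(y(9, -4)) = -1760 - 1*39 = -1760 - 39 = -1799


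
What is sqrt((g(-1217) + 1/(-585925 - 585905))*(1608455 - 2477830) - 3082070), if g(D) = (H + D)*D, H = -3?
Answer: I*sqrt(70900256915529545690670)/234366 ≈ 1.1361e+6*I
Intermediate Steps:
g(D) = D*(-3 + D) (g(D) = (-3 + D)*D = D*(-3 + D))
sqrt((g(-1217) + 1/(-585925 - 585905))*(1608455 - 2477830) - 3082070) = sqrt((-1217*(-3 - 1217) + 1/(-585925 - 585905))*(1608455 - 2477830) - 3082070) = sqrt((-1217*(-1220) + 1/(-1171830))*(-869375) - 3082070) = sqrt((1484740 - 1/1171830)*(-869375) - 3082070) = sqrt((1739862874199/1171830)*(-869375) - 3082070) = sqrt(-302518657251351125/234366 - 3082070) = sqrt(-302519379583768745/234366) = I*sqrt(70900256915529545690670)/234366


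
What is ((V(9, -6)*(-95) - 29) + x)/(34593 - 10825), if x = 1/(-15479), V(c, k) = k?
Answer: 4187069/183952436 ≈ 0.022762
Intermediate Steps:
x = -1/15479 ≈ -6.4604e-5
((V(9, -6)*(-95) - 29) + x)/(34593 - 10825) = ((-6*(-95) - 29) - 1/15479)/(34593 - 10825) = ((570 - 29) - 1/15479)/23768 = (541 - 1/15479)*(1/23768) = (8374138/15479)*(1/23768) = 4187069/183952436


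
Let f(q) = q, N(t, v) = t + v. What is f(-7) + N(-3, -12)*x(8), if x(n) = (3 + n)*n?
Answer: -1327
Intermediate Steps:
x(n) = n*(3 + n)
f(-7) + N(-3, -12)*x(8) = -7 + (-3 - 12)*(8*(3 + 8)) = -7 - 120*11 = -7 - 15*88 = -7 - 1320 = -1327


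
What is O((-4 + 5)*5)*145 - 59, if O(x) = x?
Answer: 666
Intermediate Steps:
O((-4 + 5)*5)*145 - 59 = ((-4 + 5)*5)*145 - 59 = (1*5)*145 - 59 = 5*145 - 59 = 725 - 59 = 666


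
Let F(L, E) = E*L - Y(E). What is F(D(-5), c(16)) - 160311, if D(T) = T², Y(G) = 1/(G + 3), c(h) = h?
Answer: -3038310/19 ≈ -1.5991e+5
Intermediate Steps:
Y(G) = 1/(3 + G)
F(L, E) = -1/(3 + E) + E*L (F(L, E) = E*L - 1/(3 + E) = -1/(3 + E) + E*L)
F(D(-5), c(16)) - 160311 = (-1 + 16*(-5)²*(3 + 16))/(3 + 16) - 160311 = (-1 + 16*25*19)/19 - 160311 = (-1 + 7600)/19 - 160311 = (1/19)*7599 - 160311 = 7599/19 - 160311 = -3038310/19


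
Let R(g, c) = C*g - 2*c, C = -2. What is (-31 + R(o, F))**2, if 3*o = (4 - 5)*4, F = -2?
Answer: 5329/9 ≈ 592.11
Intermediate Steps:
o = -4/3 (o = ((4 - 5)*4)/3 = (-1*4)/3 = (1/3)*(-4) = -4/3 ≈ -1.3333)
R(g, c) = -2*c - 2*g (R(g, c) = -2*g - 2*c = -2*c - 2*g)
(-31 + R(o, F))**2 = (-31 + (-2*(-2) - 2*(-4/3)))**2 = (-31 + (4 + 8/3))**2 = (-31 + 20/3)**2 = (-73/3)**2 = 5329/9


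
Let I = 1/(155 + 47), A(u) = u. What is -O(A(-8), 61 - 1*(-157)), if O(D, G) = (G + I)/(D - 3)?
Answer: 44037/2222 ≈ 19.819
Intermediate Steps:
I = 1/202 ≈ 0.0049505
O(D, G) = (1/202 + G)/(-3 + D) (O(D, G) = (G + 1/202)/(D - 3) = (1/202 + G)/(-3 + D))
-O(A(-8), 61 - 1*(-157)) = -(1/202 + (61 - 1*(-157)))/(-3 - 8) = -(1/202 + (61 + 157))/(-11) = -(-1)*(1/202 + 218)/11 = -(-1)*44037/(11*202) = -1*(-44037/2222) = 44037/2222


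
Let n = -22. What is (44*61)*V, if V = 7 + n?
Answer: -40260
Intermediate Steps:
V = -15 (V = 7 - 22 = -15)
(44*61)*V = (44*61)*(-15) = 2684*(-15) = -40260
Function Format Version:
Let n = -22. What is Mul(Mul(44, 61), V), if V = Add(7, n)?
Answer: -40260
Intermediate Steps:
V = -15 (V = Add(7, -22) = -15)
Mul(Mul(44, 61), V) = Mul(Mul(44, 61), -15) = Mul(2684, -15) = -40260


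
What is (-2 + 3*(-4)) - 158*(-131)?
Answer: 20684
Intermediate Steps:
(-2 + 3*(-4)) - 158*(-131) = (-2 - 12) + 20698 = -14 + 20698 = 20684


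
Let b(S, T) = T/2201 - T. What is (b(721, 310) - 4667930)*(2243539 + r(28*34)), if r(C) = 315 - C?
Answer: -743398720677060/71 ≈ -1.0470e+13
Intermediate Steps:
b(S, T) = -2200*T/2201 (b(S, T) = T*(1/2201) - T = T/2201 - T = -2200*T/2201)
(b(721, 310) - 4667930)*(2243539 + r(28*34)) = (-2200/2201*310 - 4667930)*(2243539 + (315 - 28*34)) = (-22000/71 - 4667930)*(2243539 + (315 - 1*952)) = -331445030*(2243539 + (315 - 952))/71 = -331445030*(2243539 - 637)/71 = -331445030/71*2242902 = -743398720677060/71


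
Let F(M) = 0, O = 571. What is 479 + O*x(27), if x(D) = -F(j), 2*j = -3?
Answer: 479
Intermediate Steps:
j = -3/2 (j = (½)*(-3) = -3/2 ≈ -1.5000)
x(D) = 0 (x(D) = -1*0 = 0)
479 + O*x(27) = 479 + 571*0 = 479 + 0 = 479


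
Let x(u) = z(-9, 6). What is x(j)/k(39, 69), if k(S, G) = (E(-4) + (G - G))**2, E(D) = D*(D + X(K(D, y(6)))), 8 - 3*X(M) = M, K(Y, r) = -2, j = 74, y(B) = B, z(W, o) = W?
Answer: -81/64 ≈ -1.2656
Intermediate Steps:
X(M) = 8/3 - M/3
x(u) = -9
E(D) = D*(10/3 + D) (E(D) = D*(D + (8/3 - 1/3*(-2))) = D*(D + (8/3 + 2/3)) = D*(D + 10/3) = D*(10/3 + D))
k(S, G) = 64/9 (k(S, G) = ((1/3)*(-4)*(10 + 3*(-4)) + (G - G))**2 = ((1/3)*(-4)*(10 - 12) + 0)**2 = ((1/3)*(-4)*(-2) + 0)**2 = (8/3 + 0)**2 = (8/3)**2 = 64/9)
x(j)/k(39, 69) = -9/64/9 = -9*9/64 = -81/64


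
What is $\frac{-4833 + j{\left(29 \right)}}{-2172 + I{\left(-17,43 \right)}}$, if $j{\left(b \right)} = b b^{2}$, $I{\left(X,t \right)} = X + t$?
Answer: $- \frac{9778}{1073} \approx -9.1128$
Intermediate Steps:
$j{\left(b \right)} = b^{3}$
$\frac{-4833 + j{\left(29 \right)}}{-2172 + I{\left(-17,43 \right)}} = \frac{-4833 + 29^{3}}{-2172 + \left(-17 + 43\right)} = \frac{-4833 + 24389}{-2172 + 26} = \frac{19556}{-2146} = 19556 \left(- \frac{1}{2146}\right) = - \frac{9778}{1073}$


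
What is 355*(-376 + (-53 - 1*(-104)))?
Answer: -115375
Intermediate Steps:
355*(-376 + (-53 - 1*(-104))) = 355*(-376 + (-53 + 104)) = 355*(-376 + 51) = 355*(-325) = -115375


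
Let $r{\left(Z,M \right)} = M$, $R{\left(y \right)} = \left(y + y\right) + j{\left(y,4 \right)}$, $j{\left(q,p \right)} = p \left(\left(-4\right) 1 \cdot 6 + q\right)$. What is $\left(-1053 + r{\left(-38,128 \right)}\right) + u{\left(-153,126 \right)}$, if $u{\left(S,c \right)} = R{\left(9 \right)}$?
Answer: $-967$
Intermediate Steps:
$j{\left(q,p \right)} = p \left(-24 + q\right)$ ($j{\left(q,p \right)} = p \left(\left(-4\right) 6 + q\right) = p \left(-24 + q\right)$)
$R{\left(y \right)} = -96 + 6 y$ ($R{\left(y \right)} = \left(y + y\right) + 4 \left(-24 + y\right) = 2 y + \left(-96 + 4 y\right) = -96 + 6 y$)
$u{\left(S,c \right)} = -42$ ($u{\left(S,c \right)} = -96 + 6 \cdot 9 = -96 + 54 = -42$)
$\left(-1053 + r{\left(-38,128 \right)}\right) + u{\left(-153,126 \right)} = \left(-1053 + 128\right) - 42 = -925 - 42 = -967$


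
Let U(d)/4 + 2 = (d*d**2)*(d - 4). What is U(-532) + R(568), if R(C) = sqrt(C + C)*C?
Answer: 322819438584 + 2272*sqrt(71) ≈ 3.2282e+11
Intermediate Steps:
U(d) = -8 + 4*d**3*(-4 + d) (U(d) = -8 + 4*((d*d**2)*(d - 4)) = -8 + 4*(d**3*(-4 + d)) = -8 + 4*d**3*(-4 + d))
R(C) = sqrt(2)*C**(3/2) (R(C) = sqrt(2*C)*C = (sqrt(2)*sqrt(C))*C = sqrt(2)*C**(3/2))
U(-532) + R(568) = (-8 - 16*(-532)**3 + 4*(-532)**4) + sqrt(2)*568**(3/2) = (-8 - 16*(-150568768) + 4*80102584576) + sqrt(2)*(1136*sqrt(142)) = (-8 + 2409100288 + 320410338304) + 2272*sqrt(71) = 322819438584 + 2272*sqrt(71)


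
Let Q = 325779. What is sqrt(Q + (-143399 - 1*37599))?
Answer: sqrt(144781) ≈ 380.50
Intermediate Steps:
sqrt(Q + (-143399 - 1*37599)) = sqrt(325779 + (-143399 - 1*37599)) = sqrt(325779 + (-143399 - 37599)) = sqrt(325779 - 180998) = sqrt(144781)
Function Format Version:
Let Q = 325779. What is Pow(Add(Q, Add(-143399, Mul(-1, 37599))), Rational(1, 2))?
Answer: Pow(144781, Rational(1, 2)) ≈ 380.50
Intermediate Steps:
Pow(Add(Q, Add(-143399, Mul(-1, 37599))), Rational(1, 2)) = Pow(Add(325779, Add(-143399, Mul(-1, 37599))), Rational(1, 2)) = Pow(Add(325779, Add(-143399, -37599)), Rational(1, 2)) = Pow(Add(325779, -180998), Rational(1, 2)) = Pow(144781, Rational(1, 2))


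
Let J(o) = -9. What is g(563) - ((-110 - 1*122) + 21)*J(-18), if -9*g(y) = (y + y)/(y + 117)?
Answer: -5811503/3060 ≈ -1899.2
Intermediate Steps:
g(y) = -2*y/(9*(117 + y)) (g(y) = -(y + y)/(9*(y + 117)) = -2*y/(9*(117 + y)))
g(563) - ((-110 - 1*122) + 21)*J(-18) = -2*563/(1053 + 9*563) - ((-110 - 1*122) + 21)*(-9) = -2*563/(1053 + 5067) - ((-110 - 122) + 21)*(-9) = -2*563/6120 - (-232 + 21)*(-9) = -2*563*1/6120 - (-211)*(-9) = -563/3060 - 1*1899 = -563/3060 - 1899 = -5811503/3060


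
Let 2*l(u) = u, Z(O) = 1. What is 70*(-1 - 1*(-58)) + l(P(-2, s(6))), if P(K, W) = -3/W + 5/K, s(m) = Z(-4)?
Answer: 15949/4 ≈ 3987.3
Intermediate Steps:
s(m) = 1
l(u) = u/2
70*(-1 - 1*(-58)) + l(P(-2, s(6))) = 70*(-1 - 1*(-58)) + (-3/1 + 5/(-2))/2 = 70*(-1 + 58) + (-3*1 + 5*(-½))/2 = 70*57 + (-3 - 5/2)/2 = 3990 + (½)*(-11/2) = 3990 - 11/4 = 15949/4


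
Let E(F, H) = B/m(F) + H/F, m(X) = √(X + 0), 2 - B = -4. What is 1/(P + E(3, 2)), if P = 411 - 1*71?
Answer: 1533/522188 - 9*√3/522188 ≈ 0.0029059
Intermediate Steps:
B = 6 (B = 2 - 1*(-4) = 2 + 4 = 6)
m(X) = √X
E(F, H) = 6/√F + H/F (E(F, H) = 6/(√F) + H/F = 6/√F + H/F)
P = 340 (P = 411 - 71 = 340)
1/(P + E(3, 2)) = 1/(340 + (6/√3 + 2/3)) = 1/(340 + (6*(√3/3) + 2*(⅓))) = 1/(340 + (2*√3 + ⅔)) = 1/(340 + (⅔ + 2*√3)) = 1/(1022/3 + 2*√3)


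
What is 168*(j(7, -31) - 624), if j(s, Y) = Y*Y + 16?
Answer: 59304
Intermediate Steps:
j(s, Y) = 16 + Y² (j(s, Y) = Y² + 16 = 16 + Y²)
168*(j(7, -31) - 624) = 168*((16 + (-31)²) - 624) = 168*((16 + 961) - 624) = 168*(977 - 624) = 168*353 = 59304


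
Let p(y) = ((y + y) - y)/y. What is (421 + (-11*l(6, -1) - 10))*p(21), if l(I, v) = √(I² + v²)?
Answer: 411 - 11*√37 ≈ 344.09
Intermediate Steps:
p(y) = 1 (p(y) = (2*y - y)/y = y/y = 1)
(421 + (-11*l(6, -1) - 10))*p(21) = (421 + (-11*√(6² + (-1)²) - 10))*1 = (421 + (-11*√(36 + 1) - 10))*1 = (421 + (-11*√37 - 10))*1 = (421 + (-10 - 11*√37))*1 = (411 - 11*√37)*1 = 411 - 11*√37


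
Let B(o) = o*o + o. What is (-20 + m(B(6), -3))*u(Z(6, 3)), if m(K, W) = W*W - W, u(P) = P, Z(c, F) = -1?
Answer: 8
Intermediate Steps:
B(o) = o + o² (B(o) = o² + o = o + o²)
m(K, W) = W² - W
(-20 + m(B(6), -3))*u(Z(6, 3)) = (-20 - 3*(-1 - 3))*(-1) = (-20 - 3*(-4))*(-1) = (-20 + 12)*(-1) = -8*(-1) = 8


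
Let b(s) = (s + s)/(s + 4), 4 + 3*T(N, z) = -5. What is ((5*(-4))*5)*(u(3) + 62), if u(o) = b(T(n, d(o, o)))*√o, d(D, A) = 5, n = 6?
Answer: -6200 + 600*√3 ≈ -5160.8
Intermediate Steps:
T(N, z) = -3 (T(N, z) = -4/3 + (⅓)*(-5) = -4/3 - 5/3 = -3)
b(s) = 2*s/(4 + s) (b(s) = (2*s)/(4 + s) = 2*s/(4 + s))
u(o) = -6*√o (u(o) = (2*(-3)/(4 - 3))*√o = (2*(-3)/1)*√o = (2*(-3)*1)*√o = -6*√o)
((5*(-4))*5)*(u(3) + 62) = ((5*(-4))*5)*(-6*√3 + 62) = (-20*5)*(62 - 6*√3) = -100*(62 - 6*√3) = -6200 + 600*√3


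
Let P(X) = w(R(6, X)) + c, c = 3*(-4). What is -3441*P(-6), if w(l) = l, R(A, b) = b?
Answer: 61938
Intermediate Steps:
c = -12
P(X) = -12 + X (P(X) = X - 12 = -12 + X)
-3441*P(-6) = -3441*(-12 - 6) = -3441*(-18) = 61938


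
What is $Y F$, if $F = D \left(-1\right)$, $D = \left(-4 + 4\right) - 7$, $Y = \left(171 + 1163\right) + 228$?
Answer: $10934$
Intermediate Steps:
$Y = 1562$ ($Y = 1334 + 228 = 1562$)
$D = -7$ ($D = 0 - 7 = -7$)
$F = 7$ ($F = \left(-7\right) \left(-1\right) = 7$)
$Y F = 1562 \cdot 7 = 10934$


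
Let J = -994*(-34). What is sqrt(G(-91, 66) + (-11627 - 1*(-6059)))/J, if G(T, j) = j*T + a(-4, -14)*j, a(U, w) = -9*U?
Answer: 3*I*sqrt(1022)/33796 ≈ 0.0028378*I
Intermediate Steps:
J = 33796
G(T, j) = 36*j + T*j (G(T, j) = j*T + (-9*(-4))*j = T*j + 36*j = 36*j + T*j)
sqrt(G(-91, 66) + (-11627 - 1*(-6059)))/J = sqrt(66*(36 - 91) + (-11627 - 1*(-6059)))/33796 = sqrt(66*(-55) + (-11627 + 6059))*(1/33796) = sqrt(-3630 - 5568)*(1/33796) = sqrt(-9198)*(1/33796) = (3*I*sqrt(1022))*(1/33796) = 3*I*sqrt(1022)/33796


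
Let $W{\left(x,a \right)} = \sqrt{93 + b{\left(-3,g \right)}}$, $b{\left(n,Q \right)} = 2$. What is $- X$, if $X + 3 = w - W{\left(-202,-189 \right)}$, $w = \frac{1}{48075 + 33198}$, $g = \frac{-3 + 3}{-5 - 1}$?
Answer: $\frac{243818}{81273} + \sqrt{95} \approx 12.747$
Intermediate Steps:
$g = 0$ ($g = \frac{0}{-6} = 0 \left(- \frac{1}{6}\right) = 0$)
$w = \frac{1}{81273} \approx 1.2304 \cdot 10^{-5}$
$W{\left(x,a \right)} = \sqrt{95}$ ($W{\left(x,a \right)} = \sqrt{93 + 2} = \sqrt{95}$)
$X = - \frac{243818}{81273} - \sqrt{95}$ ($X = -3 + \left(\frac{1}{81273} - \sqrt{95}\right) = - \frac{243818}{81273} - \sqrt{95} \approx -12.747$)
$- X = - (- \frac{243818}{81273} - \sqrt{95}) = \frac{243818}{81273} + \sqrt{95}$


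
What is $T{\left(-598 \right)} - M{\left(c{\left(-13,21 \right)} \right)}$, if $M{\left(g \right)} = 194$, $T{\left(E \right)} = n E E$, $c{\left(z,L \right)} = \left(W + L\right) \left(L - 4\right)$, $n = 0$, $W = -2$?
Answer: $-194$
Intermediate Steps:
$c{\left(z,L \right)} = \left(-4 + L\right) \left(-2 + L\right)$ ($c{\left(z,L \right)} = \left(-2 + L\right) \left(L - 4\right) = \left(-2 + L\right) \left(-4 + L\right) = \left(-4 + L\right) \left(-2 + L\right)$)
$T{\left(E \right)} = 0$ ($T{\left(E \right)} = 0 E E = 0 E = 0$)
$T{\left(-598 \right)} - M{\left(c{\left(-13,21 \right)} \right)} = 0 - 194 = -194$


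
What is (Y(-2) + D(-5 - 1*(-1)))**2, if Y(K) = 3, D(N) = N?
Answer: 1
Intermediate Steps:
(Y(-2) + D(-5 - 1*(-1)))**2 = (3 + (-5 - 1*(-1)))**2 = (3 + (-5 + 1))**2 = (3 - 4)**2 = (-1)**2 = 1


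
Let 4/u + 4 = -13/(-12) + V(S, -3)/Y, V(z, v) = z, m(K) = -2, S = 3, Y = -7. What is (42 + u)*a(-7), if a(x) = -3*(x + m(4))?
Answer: 309582/281 ≈ 1101.7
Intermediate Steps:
a(x) = 6 - 3*x (a(x) = -3*(x - 2) = -3*(-2 + x) = 6 - 3*x)
u = -336/281 (u = 4/(-4 + (-13/(-12) + 3/(-7))) = 4/(-4 + (-13*(-1/12) + 3*(-1/7))) = 4/(-4 + (13/12 - 3/7)) = 4/(-4 + 55/84) = 4/(-281/84) = 4*(-84/281) = -336/281 ≈ -1.1957)
(42 + u)*a(-7) = (42 - 336/281)*(6 - 3*(-7)) = 11466*(6 + 21)/281 = (11466/281)*27 = 309582/281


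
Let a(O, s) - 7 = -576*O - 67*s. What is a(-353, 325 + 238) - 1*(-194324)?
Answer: 359938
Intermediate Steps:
a(O, s) = 7 - 576*O - 67*s (a(O, s) = 7 + (-576*O - 67*s) = 7 - 576*O - 67*s)
a(-353, 325 + 238) - 1*(-194324) = (7 - 576*(-353) - 67*(325 + 238)) - 1*(-194324) = (7 + 203328 - 67*563) + 194324 = (7 + 203328 - 37721) + 194324 = 165614 + 194324 = 359938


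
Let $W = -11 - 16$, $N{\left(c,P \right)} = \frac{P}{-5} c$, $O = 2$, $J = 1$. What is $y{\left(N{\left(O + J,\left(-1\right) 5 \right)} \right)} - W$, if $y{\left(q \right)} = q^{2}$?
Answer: $36$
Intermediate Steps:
$N{\left(c,P \right)} = - \frac{P c}{5}$ ($N{\left(c,P \right)} = P \left(- \frac{1}{5}\right) c = - \frac{P}{5} c = - \frac{P c}{5}$)
$W = -27$ ($W = -11 - 16 = -27$)
$y{\left(N{\left(O + J,\left(-1\right) 5 \right)} \right)} - W = \left(- \frac{\left(-1\right) 5 \left(2 + 1\right)}{5}\right)^{2} - -27 = \left(\left(- \frac{1}{5}\right) \left(-5\right) 3\right)^{2} + 27 = 3^{2} + 27 = 9 + 27 = 36$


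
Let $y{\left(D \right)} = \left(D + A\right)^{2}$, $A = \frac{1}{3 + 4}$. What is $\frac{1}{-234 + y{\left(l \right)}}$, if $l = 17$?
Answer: $\frac{49}{2934} \approx 0.016701$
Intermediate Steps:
$A = \frac{1}{7} \approx 0.14286$
$y{\left(D \right)} = \left(\frac{1}{7} + D\right)^{2}$ ($y{\left(D \right)} = \left(D + \frac{1}{7}\right)^{2} = \left(\frac{1}{7} + D\right)^{2}$)
$\frac{1}{-234 + y{\left(l \right)}} = \frac{1}{-234 + \frac{\left(1 + 7 \cdot 17\right)^{2}}{49}} = \frac{1}{-234 + \frac{\left(1 + 119\right)^{2}}{49}} = \frac{1}{-234 + \frac{120^{2}}{49}} = \frac{1}{-234 + \frac{1}{49} \cdot 14400} = \frac{1}{-234 + \frac{14400}{49}} = \frac{1}{\frac{2934}{49}} = \frac{49}{2934}$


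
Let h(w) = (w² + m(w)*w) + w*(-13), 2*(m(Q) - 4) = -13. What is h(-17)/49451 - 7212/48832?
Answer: -82415233/603697808 ≈ -0.13652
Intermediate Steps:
m(Q) = -5/2 (m(Q) = 4 + (½)*(-13) = 4 - 13/2 = -5/2)
h(w) = w² - 31*w/2 (h(w) = (w² - 5*w/2) + w*(-13) = (w² - 5*w/2) - 13*w = w² - 31*w/2)
h(-17)/49451 - 7212/48832 = ((½)*(-17)*(-31 + 2*(-17)))/49451 - 7212/48832 = ((½)*(-17)*(-31 - 34))*(1/49451) - 7212*1/48832 = ((½)*(-17)*(-65))*(1/49451) - 1803/12208 = (1105/2)*(1/49451) - 1803/12208 = 1105/98902 - 1803/12208 = -82415233/603697808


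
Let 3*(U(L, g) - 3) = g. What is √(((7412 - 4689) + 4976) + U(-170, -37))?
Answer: √69207/3 ≈ 87.691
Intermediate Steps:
U(L, g) = 3 + g/3
√(((7412 - 4689) + 4976) + U(-170, -37)) = √(((7412 - 4689) + 4976) + (3 + (⅓)*(-37))) = √((2723 + 4976) + (3 - 37/3)) = √(7699 - 28/3) = √(23069/3) = √69207/3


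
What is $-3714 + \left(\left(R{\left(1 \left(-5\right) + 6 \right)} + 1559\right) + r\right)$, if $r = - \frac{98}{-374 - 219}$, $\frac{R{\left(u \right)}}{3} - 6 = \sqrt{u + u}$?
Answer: $- \frac{1267143}{593} + 3 \sqrt{2} \approx -2132.6$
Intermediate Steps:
$R{\left(u \right)} = 18 + 3 \sqrt{2} \sqrt{u}$ ($R{\left(u \right)} = 18 + 3 \sqrt{u + u} = 18 + 3 \sqrt{2 u} = 18 + 3 \sqrt{2} \sqrt{u}$)
$r = \frac{98}{593}$ ($r = - \frac{98}{-374 - 219} = - \frac{98}{-593} = \left(-98\right) \left(- \frac{1}{593}\right) = \frac{98}{593} \approx 0.16526$)
$-3714 + \left(\left(R{\left(1 \left(-5\right) + 6 \right)} + 1559\right) + r\right) = -3714 + \left(\left(\left(18 + 3 \sqrt{2} \sqrt{1 \left(-5\right) + 6}\right) + 1559\right) + \frac{98}{593}\right) = -3714 + \left(\left(\left(18 + 3 \sqrt{2} \sqrt{-5 + 6}\right) + 1559\right) + \frac{98}{593}\right) = -3714 + \left(\left(\left(18 + 3 \sqrt{2} \sqrt{1}\right) + 1559\right) + \frac{98}{593}\right) = -3714 + \left(\left(\left(18 + 3 \sqrt{2} \cdot 1\right) + 1559\right) + \frac{98}{593}\right) = -3714 + \left(\left(\left(18 + 3 \sqrt{2}\right) + 1559\right) + \frac{98}{593}\right) = -3714 + \left(\left(1577 + 3 \sqrt{2}\right) + \frac{98}{593}\right) = -3714 + \left(\frac{935259}{593} + 3 \sqrt{2}\right) = - \frac{1267143}{593} + 3 \sqrt{2}$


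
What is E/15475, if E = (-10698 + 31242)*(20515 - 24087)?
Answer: -73383168/15475 ≈ -4742.0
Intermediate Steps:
E = -73383168 (E = 20544*(-3572) = -73383168)
E/15475 = -73383168/15475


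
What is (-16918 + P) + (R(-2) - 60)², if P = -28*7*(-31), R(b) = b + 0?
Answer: -6998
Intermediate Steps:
R(b) = b
P = 6076 (P = -196*(-31) = 6076)
(-16918 + P) + (R(-2) - 60)² = (-16918 + 6076) + (-2 - 60)² = -10842 + (-62)² = -10842 + 3844 = -6998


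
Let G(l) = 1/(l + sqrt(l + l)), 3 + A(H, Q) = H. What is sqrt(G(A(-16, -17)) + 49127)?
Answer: sqrt((933412 - 49127*I*sqrt(38))/(19 - I*sqrt(38))) ≈ 221.65 - 0.e-5*I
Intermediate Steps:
A(H, Q) = -3 + H
G(l) = 1/(l + sqrt(2)*sqrt(l)) (G(l) = 1/(l + sqrt(2*l)) = 1/(l + sqrt(2)*sqrt(l)))
sqrt(G(A(-16, -17)) + 49127) = sqrt(1/((-3 - 16) + sqrt(2)*sqrt(-3 - 16)) + 49127) = sqrt(1/(-19 + sqrt(2)*sqrt(-19)) + 49127) = sqrt(1/(-19 + sqrt(2)*(I*sqrt(19))) + 49127) = sqrt(1/(-19 + I*sqrt(38)) + 49127) = sqrt(49127 + 1/(-19 + I*sqrt(38)))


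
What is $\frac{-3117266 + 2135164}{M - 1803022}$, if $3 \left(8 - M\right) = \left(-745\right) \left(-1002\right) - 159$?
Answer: $\frac{982102}{2051791} \approx 0.47866$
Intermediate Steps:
$M = -248769$ ($M = 8 - \frac{\left(-745\right) \left(-1002\right) - 159}{3} = 8 - \frac{746490 - 159}{3} = 8 - 248777 = -248769$)
$\frac{-3117266 + 2135164}{M - 1803022} = \frac{-3117266 + 2135164}{-248769 - 1803022} = - \frac{982102}{-2051791} = \left(-982102\right) \left(- \frac{1}{2051791}\right) = \frac{982102}{2051791}$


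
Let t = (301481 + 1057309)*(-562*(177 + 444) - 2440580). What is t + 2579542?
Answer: -3790453546238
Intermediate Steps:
t = -3790456125780 (t = 1358790*(-562*621 - 2440580) = 1358790*(-349002 - 2440580) = 1358790*(-2789582) = -3790456125780)
t + 2579542 = -3790456125780 + 2579542 = -3790453546238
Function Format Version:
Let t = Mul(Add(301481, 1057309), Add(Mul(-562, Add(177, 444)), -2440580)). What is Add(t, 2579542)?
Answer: -3790453546238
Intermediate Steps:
t = -3790456125780 (t = Mul(1358790, Add(Mul(-562, 621), -2440580)) = Mul(1358790, Add(-349002, -2440580)) = Mul(1358790, -2789582) = -3790456125780)
Add(t, 2579542) = Add(-3790456125780, 2579542) = -3790453546238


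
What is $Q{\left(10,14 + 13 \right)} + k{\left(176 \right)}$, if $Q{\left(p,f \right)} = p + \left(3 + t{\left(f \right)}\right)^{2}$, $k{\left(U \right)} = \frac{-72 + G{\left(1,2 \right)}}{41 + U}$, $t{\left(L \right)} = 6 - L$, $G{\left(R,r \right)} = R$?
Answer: $\frac{72407}{217} \approx 333.67$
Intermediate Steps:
$k{\left(U \right)} = - \frac{71}{41 + U}$ ($k{\left(U \right)} = \frac{-72 + 1}{41 + U} = - \frac{71}{41 + U}$)
$Q{\left(p,f \right)} = p + \left(9 - f\right)^{2}$ ($Q{\left(p,f \right)} = p + \left(3 - \left(-6 + f\right)\right)^{2} = p + \left(9 - f\right)^{2}$)
$Q{\left(10,14 + 13 \right)} + k{\left(176 \right)} = \left(10 + \left(-9 + \left(14 + 13\right)\right)^{2}\right) - \frac{71}{41 + 176} = \left(10 + \left(-9 + 27\right)^{2}\right) - \frac{71}{217} = \left(10 + 18^{2}\right) - \frac{71}{217} = \left(10 + 324\right) - \frac{71}{217} = 334 - \frac{71}{217} = \frac{72407}{217}$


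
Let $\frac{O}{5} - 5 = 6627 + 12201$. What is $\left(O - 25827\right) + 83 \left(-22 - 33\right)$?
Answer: $63773$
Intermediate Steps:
$O = 94165$ ($O = 25 + 5 \left(6627 + 12201\right) = 25 + 5 \cdot 18828 = 25 + 94140 = 94165$)
$\left(O - 25827\right) + 83 \left(-22 - 33\right) = \left(94165 - 25827\right) + 83 \left(-22 - 33\right) = 68338 + 83 \left(-55\right) = 68338 - 4565 = 63773$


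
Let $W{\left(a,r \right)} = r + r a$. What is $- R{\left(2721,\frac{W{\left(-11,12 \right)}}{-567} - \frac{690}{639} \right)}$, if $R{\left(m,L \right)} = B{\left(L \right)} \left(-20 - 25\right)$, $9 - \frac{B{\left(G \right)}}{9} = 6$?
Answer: $1215$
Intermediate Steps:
$W{\left(a,r \right)} = r + a r$
$B{\left(G \right)} = 27$ ($B{\left(G \right)} = 81 - 54 = 27$)
$R{\left(m,L \right)} = -1215$ ($R{\left(m,L \right)} = 27 \left(-20 - 25\right) = 27 \left(-45\right) = -1215$)
$- R{\left(2721,\frac{W{\left(-11,12 \right)}}{-567} - \frac{690}{639} \right)} = \left(-1\right) \left(-1215\right) = 1215$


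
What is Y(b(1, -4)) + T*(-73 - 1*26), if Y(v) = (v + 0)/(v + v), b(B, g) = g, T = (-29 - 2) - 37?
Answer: 13465/2 ≈ 6732.5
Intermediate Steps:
T = -68 (T = -31 - 37 = -68)
Y(v) = ½ (Y(v) = v/((2*v)) = v*(1/(2*v)) = ½)
Y(b(1, -4)) + T*(-73 - 1*26) = ½ - 68*(-73 - 1*26) = ½ - 68*(-73 - 26) = ½ - 68*(-99) = ½ + 6732 = 13465/2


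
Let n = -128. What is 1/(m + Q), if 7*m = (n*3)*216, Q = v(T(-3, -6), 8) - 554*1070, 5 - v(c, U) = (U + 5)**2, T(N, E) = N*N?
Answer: -7/4233552 ≈ -1.6535e-6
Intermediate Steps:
T(N, E) = N**2
v(c, U) = 5 - (5 + U)**2 (v(c, U) = 5 - (U + 5)**2 = 5 - (5 + U)**2)
Q = -592944 (Q = (5 - (5 + 8)**2) - 554*1070 = (5 - 1*13**2) - 592780 = (5 - 1*169) - 592780 = (5 - 169) - 592780 = -164 - 592780 = -592944)
m = -82944/7 (m = (-128*3*216)/7 = (-384*216)/7 = (1/7)*(-82944) = -82944/7 ≈ -11849.)
1/(m + Q) = 1/(-82944/7 - 592944) = 1/(-4233552/7) = -7/4233552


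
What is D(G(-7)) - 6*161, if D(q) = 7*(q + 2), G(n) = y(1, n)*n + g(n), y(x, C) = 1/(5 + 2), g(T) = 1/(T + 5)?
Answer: -1925/2 ≈ -962.50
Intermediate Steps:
g(T) = 1/(5 + T)
y(x, C) = 1/7
G(n) = 1/(5 + n) + n/7 (G(n) = n/7 + 1/(5 + n) = 1/(5 + n) + n/7)
D(q) = 14 + 7*q (D(q) = 7*(2 + q) = 14 + 7*q)
D(G(-7)) - 6*161 = (14 + 7*((7 - 7*(5 - 7))/(7*(5 - 7)))) - 6*161 = (14 + 7*((1/7)*(7 - 7*(-2))/(-2))) - 1*966 = (14 + 7*((1/7)*(-1/2)*(7 + 14))) - 966 = (14 + 7*((1/7)*(-1/2)*21)) - 966 = (14 + 7*(-3/2)) - 966 = (14 - 21/2) - 966 = 7/2 - 966 = -1925/2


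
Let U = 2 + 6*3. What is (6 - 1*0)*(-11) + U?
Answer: -46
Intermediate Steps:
U = 20 (U = 2 + 18 = 20)
(6 - 1*0)*(-11) + U = (6 - 1*0)*(-11) + 20 = (6 + 0)*(-11) + 20 = 6*(-11) + 20 = -66 + 20 = -46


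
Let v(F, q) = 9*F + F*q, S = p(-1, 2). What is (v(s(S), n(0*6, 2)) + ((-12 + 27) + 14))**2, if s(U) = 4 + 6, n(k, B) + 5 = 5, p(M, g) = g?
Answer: 14161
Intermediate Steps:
S = 2
n(k, B) = 0 (n(k, B) = -5 + 5 = 0)
s(U) = 10
(v(s(S), n(0*6, 2)) + ((-12 + 27) + 14))**2 = (10*(9 + 0) + ((-12 + 27) + 14))**2 = (10*9 + (15 + 14))**2 = (90 + 29)**2 = 119**2 = 14161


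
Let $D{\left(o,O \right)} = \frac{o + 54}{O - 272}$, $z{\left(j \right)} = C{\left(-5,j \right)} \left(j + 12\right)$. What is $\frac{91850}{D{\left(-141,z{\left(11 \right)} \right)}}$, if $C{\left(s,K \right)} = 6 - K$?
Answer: $\frac{11848650}{29} \approx 4.0857 \cdot 10^{5}$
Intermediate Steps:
$z{\left(j \right)} = \left(6 - j\right) \left(12 + j\right)$ ($z{\left(j \right)} = \left(6 - j\right) \left(j + 12\right) = \left(6 - j\right) \left(12 + j\right)$)
$D{\left(o,O \right)} = \frac{54 + o}{-272 + O}$
$\frac{91850}{D{\left(-141,z{\left(11 \right)} \right)}} = \frac{91850}{\frac{1}{-272 - \left(-6 + 11\right) \left(12 + 11\right)} \left(54 - 141\right)} = \frac{91850}{\frac{1}{-272 - 5 \cdot 23} \left(-87\right)} = \frac{91850}{\frac{1}{-272 - 115} \left(-87\right)} = \frac{91850}{\frac{1}{-387} \left(-87\right)} = \frac{91850}{\left(- \frac{1}{387}\right) \left(-87\right)} = \frac{91850}{\frac{29}{129}} = 91850 \cdot \frac{129}{29} = \frac{11848650}{29}$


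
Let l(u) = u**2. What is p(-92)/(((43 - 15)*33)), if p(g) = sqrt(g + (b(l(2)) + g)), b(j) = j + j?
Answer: I*sqrt(11)/231 ≈ 0.014358*I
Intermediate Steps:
b(j) = 2*j
p(g) = sqrt(8 + 2*g) (p(g) = sqrt(g + (2*2**2 + g)) = sqrt(g + (2*4 + g)) = sqrt(g + (8 + g)) = sqrt(8 + 2*g))
p(-92)/(((43 - 15)*33)) = sqrt(8 + 2*(-92))/(((43 - 15)*33)) = sqrt(8 - 184)/((28*33)) = sqrt(-176)/924 = (4*I*sqrt(11))*(1/924) = I*sqrt(11)/231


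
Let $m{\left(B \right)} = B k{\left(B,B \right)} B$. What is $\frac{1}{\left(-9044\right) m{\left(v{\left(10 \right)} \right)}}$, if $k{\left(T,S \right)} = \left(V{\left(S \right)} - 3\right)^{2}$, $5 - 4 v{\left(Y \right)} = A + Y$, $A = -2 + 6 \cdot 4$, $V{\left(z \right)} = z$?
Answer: $- \frac{64}{2507017149} \approx -2.5528 \cdot 10^{-8}$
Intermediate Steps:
$A = 22$ ($A = -2 + 24 = 22$)
$v{\left(Y \right)} = - \frac{17}{4} - \frac{Y}{4}$ ($v{\left(Y \right)} = \frac{5}{4} - \frac{22 + Y}{4} = \frac{5}{4} - \left(\frac{11}{2} + \frac{Y}{4}\right) = - \frac{17}{4} - \frac{Y}{4}$)
$k{\left(T,S \right)} = \left(-3 + S\right)^{2}$ ($k{\left(T,S \right)} = \left(S - 3\right)^{2} = \left(-3 + S\right)^{2}$)
$m{\left(B \right)} = B^{2} \left(-3 + B\right)^{2}$ ($m{\left(B \right)} = B \left(-3 + B\right)^{2} B = B^{2} \left(-3 + B\right)^{2}$)
$\frac{1}{\left(-9044\right) m{\left(v{\left(10 \right)} \right)}} = \frac{1}{\left(-9044\right) \left(- \frac{17}{4} - \frac{5}{2}\right)^{2} \left(-3 - \frac{27}{4}\right)^{2}} = - \frac{1}{9044 \left(- \frac{17}{4} - \frac{5}{2}\right)^{2} \left(-3 - \frac{27}{4}\right)^{2}} = - \frac{1}{9044 \left(- \frac{27}{4}\right)^{2} \left(-3 - \frac{27}{4}\right)^{2}} = - \frac{1}{9044 \frac{729 \left(- \frac{39}{4}\right)^{2}}{16}} = - \frac{1}{9044 \cdot \frac{729}{16} \cdot \frac{1521}{16}} = - \frac{1}{9044 \cdot \frac{1108809}{256}} = \left(- \frac{1}{9044}\right) \frac{256}{1108809} = - \frac{64}{2507017149}$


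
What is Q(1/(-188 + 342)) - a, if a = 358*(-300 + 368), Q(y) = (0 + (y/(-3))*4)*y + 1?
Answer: -432988942/17787 ≈ -24343.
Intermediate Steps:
Q(y) = 1 - 4*y**2/3 (Q(y) = (0 + (y*(-1/3))*4)*y + 1 = (0 - y/3*4)*y + 1 = (0 - 4*y/3)*y + 1 = (-4*y/3)*y + 1 = -4*y**2/3 + 1 = 1 - 4*y**2/3)
a = 24344 (a = 358*68 = 24344)
Q(1/(-188 + 342)) - a = (1 - 4/(3*(-188 + 342)**2)) - 1*24344 = (1 - 4*(1/154)**2/3) - 24344 = (1 - 4/3*1/23716) - 24344 = (1 - 1/17787) - 24344 = 17786/17787 - 24344 = -432988942/17787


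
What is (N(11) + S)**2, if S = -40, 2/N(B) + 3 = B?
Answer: 25281/16 ≈ 1580.1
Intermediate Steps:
N(B) = 2/(-3 + B)
(N(11) + S)**2 = (2/(-3 + 11) - 40)**2 = (2/8 - 40)**2 = (2*(1/8) - 40)**2 = (1/4 - 40)**2 = (-159/4)**2 = 25281/16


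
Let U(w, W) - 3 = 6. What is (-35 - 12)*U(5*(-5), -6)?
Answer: -423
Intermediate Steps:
U(w, W) = 9 (U(w, W) = 3 + 6 = 9)
(-35 - 12)*U(5*(-5), -6) = (-35 - 12)*9 = -47*9 = -423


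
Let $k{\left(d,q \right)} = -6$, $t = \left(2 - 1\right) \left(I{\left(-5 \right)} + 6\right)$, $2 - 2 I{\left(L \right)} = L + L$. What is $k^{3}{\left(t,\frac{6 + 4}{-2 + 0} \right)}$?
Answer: $-216$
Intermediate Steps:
$I{\left(L \right)} = 1 - L$ ($I{\left(L \right)} = 1 - \frac{L + L}{2} = 1 - \frac{2 L}{2} = 1 - L$)
$t = 12$ ($t = \left(2 - 1\right) \left(\left(1 - -5\right) + 6\right) = 1 \left(\left(1 + 5\right) + 6\right) = 1 \left(6 + 6\right) = 1 \cdot 12 = 12$)
$k^{3}{\left(t,\frac{6 + 4}{-2 + 0} \right)} = \left(-6\right)^{3} = -216$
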